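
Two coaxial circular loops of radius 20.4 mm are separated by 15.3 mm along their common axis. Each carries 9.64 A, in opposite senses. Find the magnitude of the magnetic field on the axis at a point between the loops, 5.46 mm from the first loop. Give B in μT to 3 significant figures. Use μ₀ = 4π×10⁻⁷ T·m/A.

Each loop contributes B = μ₀IR²/[2(R²+z²)^(3/2)] on the axis, with z measured from that loop.
Loop 1 (z = 0.00546 m): B₁ = 2.68×10⁻⁴ T. Loop 2 (z = 0.00984 m): B₂ = 2.17×10⁻⁴ T.
The fields oppose: B = |B₁ − B₂| = 5.07×10⁻⁵ T.

B ≈ 50.7 μT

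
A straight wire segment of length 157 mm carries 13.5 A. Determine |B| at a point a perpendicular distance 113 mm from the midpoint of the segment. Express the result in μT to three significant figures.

For a finite straight segment, B = (μ₀I/4πd)(sinθ₁ + sinθ₂), where θ₁, θ₂ are the angles from the perpendicular to each end.
The perpendicular from the point meets the wire at its midpoint, so each end is L/2 = 0.0785 m away along the wire.
sinθ₁ = 0.0785/√(0.0785²+0.113²) = 0.5705; sinθ₂ = 0.0785/√(0.0785²+0.113²) = 0.5705.
B = (4π×10⁻⁷ × 13.5) / (4π × 0.113) × (0.5705 + 0.5705) = 1.36×10⁻⁵ T.

B ≈ 13.6 μT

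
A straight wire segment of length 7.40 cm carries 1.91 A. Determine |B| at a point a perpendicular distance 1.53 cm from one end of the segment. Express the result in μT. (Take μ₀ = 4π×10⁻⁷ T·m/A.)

For a finite straight segment, B = (μ₀I/4πd)(sinθ₁ + sinθ₂), where θ₁, θ₂ are the angles from the perpendicular to each end.
The perpendicular foot is at one end, so the two end-offsets along the wire are 0 and L = 0.074 m.
sinθ₁ = 0/√(0²+0.0153²) = 0.0000; sinθ₂ = 0.074/√(0.074²+0.0153²) = 0.9793.
B = (4π×10⁻⁷ × 1.91) / (4π × 0.0153) × (0.0000 + 0.9793) = 1.22×10⁻⁵ T.

B ≈ 12.2 μT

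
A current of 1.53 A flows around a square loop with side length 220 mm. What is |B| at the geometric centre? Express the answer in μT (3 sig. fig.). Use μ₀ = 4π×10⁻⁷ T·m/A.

B ≈ 7.87 μT

Each side is a finite straight segment at perpendicular distance d = a/(2 tan(π/4)) = 0.11 m from the centre, with end-angles ±π/4.
One side contributes B₁ = (μ₀I/4πd)·2 sin(π/4) = 1.97×10⁻⁶ T.
All 4 sides add in the same direction: B = 4 × 1.97×10⁻⁶ = 7.87×10⁻⁶ T.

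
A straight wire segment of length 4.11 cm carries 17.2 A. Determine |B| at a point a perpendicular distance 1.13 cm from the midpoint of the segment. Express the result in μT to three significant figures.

For a finite straight segment, B = (μ₀I/4πd)(sinθ₁ + sinθ₂), where θ₁, θ₂ are the angles from the perpendicular to each end.
The perpendicular from the point meets the wire at its midpoint, so each end is L/2 = 0.02055 m away along the wire.
sinθ₁ = 0.02055/√(0.02055²+0.0113²) = 0.8763; sinθ₂ = 0.02055/√(0.02055²+0.0113²) = 0.8763.
B = (4π×10⁻⁷ × 17.2) / (4π × 0.0113) × (0.8763 + 0.8763) = 2.67×10⁻⁴ T.

B ≈ 267 μT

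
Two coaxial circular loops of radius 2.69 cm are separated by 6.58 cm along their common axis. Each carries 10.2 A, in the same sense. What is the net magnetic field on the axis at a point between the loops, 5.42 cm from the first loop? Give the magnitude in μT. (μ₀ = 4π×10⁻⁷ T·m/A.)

B ≈ 205 μT

Each loop contributes B = μ₀IR²/[2(R²+z²)^(3/2)] on the axis, with z measured from that loop.
Loop 1 (z = 0.0542 m): B₁ = 2.09×10⁻⁵ T. Loop 2 (z = 0.0116 m): B₂ = 1.84×10⁻⁴ T.
The fields add: B = B₁ + B₂ = 2.05×10⁻⁴ T.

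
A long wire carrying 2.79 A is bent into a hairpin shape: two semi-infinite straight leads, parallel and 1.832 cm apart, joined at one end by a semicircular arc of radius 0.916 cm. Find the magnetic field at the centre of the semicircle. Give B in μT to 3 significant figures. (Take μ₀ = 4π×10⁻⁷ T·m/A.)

The semicircular arc contributes B_arc = μ₀I·π/(4πR) = μ₀I/(4R) = 9.57×10⁻⁵ T.
Each semi-infinite lead is at perpendicular distance R = 0.00916 m from the centre, with the perpendicular foot at its near end, so it contributes μ₀I/(4πR); both point the same way, together 6.09×10⁻⁵ T.
Arc and leads all point the same direction: B = 9.57×10⁻⁵ + 6.09×10⁻⁵ = 1.57×10⁻⁴ T.

B ≈ 157 μT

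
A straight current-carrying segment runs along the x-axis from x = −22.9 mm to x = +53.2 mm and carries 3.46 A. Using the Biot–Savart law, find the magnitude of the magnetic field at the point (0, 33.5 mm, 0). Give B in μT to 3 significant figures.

For a finite straight segment, B = (μ₀I/4πd)(sinθ₁ + sinθ₂), where θ₁, θ₂ are the angles from the perpendicular to each end.
The perpendicular distance is d = 0.0335 m; the end-offsets along the wire are a = 0.0229 m and b = 0.0532 m.
sinθ₁ = 0.0229/√(0.0229²+0.0335²) = 0.5643; sinθ₂ = 0.0532/√(0.0532²+0.0335²) = 0.8462.
B = (4π×10⁻⁷ × 3.46) / (4π × 0.0335) × (0.5643 + 0.8462) = 1.46×10⁻⁵ T.

B ≈ 14.6 μT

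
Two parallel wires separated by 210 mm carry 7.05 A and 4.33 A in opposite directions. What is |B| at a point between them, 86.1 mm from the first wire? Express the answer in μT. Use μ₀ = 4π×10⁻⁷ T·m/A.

B ≈ 23.4 μT

Each long wire gives B = μ₀I/(2πd). Distances are d₁ = 0.0861 m and d₂ = 0.1239 m.
B₁ = 1.64×10⁻⁵ T, B₂ = 6.99×10⁻⁶ T.
Between antiparallel currents both contributions point the same way, so they add. B = B₁ + B₂ = 1.64×10⁻⁵ + 6.99×10⁻⁶ = 2.34×10⁻⁵ T.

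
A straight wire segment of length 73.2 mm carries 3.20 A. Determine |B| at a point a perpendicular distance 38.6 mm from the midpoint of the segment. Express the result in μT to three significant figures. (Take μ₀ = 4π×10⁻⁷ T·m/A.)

B ≈ 11.4 μT

For a finite straight segment, B = (μ₀I/4πd)(sinθ₁ + sinθ₂), where θ₁, θ₂ are the angles from the perpendicular to each end.
The perpendicular from the point meets the wire at its midpoint, so each end is L/2 = 0.0366 m away along the wire.
sinθ₁ = 0.0366/√(0.0366²+0.0386²) = 0.6881; sinθ₂ = 0.0366/√(0.0366²+0.0386²) = 0.6881.
B = (4π×10⁻⁷ × 3.20) / (4π × 0.0386) × (0.6881 + 0.6881) = 1.14×10⁻⁵ T.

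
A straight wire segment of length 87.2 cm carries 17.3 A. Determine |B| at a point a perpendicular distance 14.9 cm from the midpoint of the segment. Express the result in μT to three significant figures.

B ≈ 22.0 μT

For a finite straight segment, B = (μ₀I/4πd)(sinθ₁ + sinθ₂), where θ₁, θ₂ are the angles from the perpendicular to each end.
The perpendicular from the point meets the wire at its midpoint, so each end is L/2 = 0.436 m away along the wire.
sinθ₁ = 0.436/√(0.436²+0.149²) = 0.9463; sinθ₂ = 0.436/√(0.436²+0.149²) = 0.9463.
B = (4π×10⁻⁷ × 17.3) / (4π × 0.149) × (0.9463 + 0.9463) = 2.20×10⁻⁵ T.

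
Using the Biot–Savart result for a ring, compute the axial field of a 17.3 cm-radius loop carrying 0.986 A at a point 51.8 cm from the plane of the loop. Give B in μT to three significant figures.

B ≈ 0.114 μT

On the axis of a circular loop, B = μ₀IR² / [2(R²+z²)^(3/2)].
R² + z² = (0.173)² + (0.518)² = 0.2983 m², and (R²+z²)^(3/2) = 0.163 m³.
B = (4π×10⁻⁷ × 0.986 × 0.02993) / (2 × 0.163) = 1.14×10⁻⁷ T.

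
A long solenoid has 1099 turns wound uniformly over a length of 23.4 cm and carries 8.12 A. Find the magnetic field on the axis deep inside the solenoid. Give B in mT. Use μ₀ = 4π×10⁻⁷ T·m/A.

B ≈ 47.9 mT

Inside a long solenoid, B = μ₀nI with n = 4697 turns/m.
B = 4π×10⁻⁷ × 4697 × 8.12 = 4.79×10⁻² T.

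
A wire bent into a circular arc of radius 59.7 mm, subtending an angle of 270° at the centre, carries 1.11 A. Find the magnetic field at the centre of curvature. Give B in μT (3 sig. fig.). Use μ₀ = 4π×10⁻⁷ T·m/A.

B ≈ 8.76 μT

The Biot–Savart field of a circular arc at its centre is B = μ₀Iφ/(4πR), with φ = 4.712 rad.
B = (4π×10⁻⁷ × 1.11 × 4.712) / (4π × 0.0597) = 8.76×10⁻⁶ T.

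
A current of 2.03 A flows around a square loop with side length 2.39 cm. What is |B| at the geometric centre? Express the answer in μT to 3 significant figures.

B ≈ 96.1 μT

Each side is a finite straight segment at perpendicular distance d = a/(2 tan(π/4)) = 0.01195 m from the centre, with end-angles ±π/4.
One side contributes B₁ = (μ₀I/4πd)·2 sin(π/4) = 2.40×10⁻⁵ T.
All 4 sides add in the same direction: B = 4 × 2.40×10⁻⁵ = 9.61×10⁻⁵ T.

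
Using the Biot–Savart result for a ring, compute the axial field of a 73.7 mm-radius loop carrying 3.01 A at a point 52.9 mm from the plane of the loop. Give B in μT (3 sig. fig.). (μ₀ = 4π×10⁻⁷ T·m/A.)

B ≈ 13.8 μT

On the axis of a circular loop, B = μ₀IR² / [2(R²+z²)^(3/2)].
R² + z² = (0.0737)² + (0.0529)² = 0.00823 m², and (R²+z²)^(3/2) = 7.47×10⁻⁴ m³.
B = (4π×10⁻⁷ × 3.01 × 0.005432) / (2 × 7.47×10⁻⁴) = 1.38×10⁻⁵ T.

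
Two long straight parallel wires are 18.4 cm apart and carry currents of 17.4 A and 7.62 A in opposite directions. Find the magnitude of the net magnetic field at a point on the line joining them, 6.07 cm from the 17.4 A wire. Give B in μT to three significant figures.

B ≈ 69.7 μT

Each long wire gives B = μ₀I/(2πd). Distances are d₁ = 0.0607 m and d₂ = 0.1233 m.
B₁ = 5.73×10⁻⁵ T, B₂ = 1.24×10⁻⁵ T.
Between antiparallel currents both contributions point the same way, so they add. B = B₁ + B₂ = 5.73×10⁻⁵ + 1.24×10⁻⁵ = 6.97×10⁻⁵ T.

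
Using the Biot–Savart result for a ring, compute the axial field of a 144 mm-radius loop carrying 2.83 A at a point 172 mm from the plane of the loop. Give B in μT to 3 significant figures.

B ≈ 3.27 μT

On the axis of a circular loop, B = μ₀IR² / [2(R²+z²)^(3/2)].
R² + z² = (0.144)² + (0.172)² = 0.05032 m², and (R²+z²)^(3/2) = 1.13×10⁻² m³.
B = (4π×10⁻⁷ × 2.83 × 0.02074) / (2 × 1.13×10⁻²) = 3.27×10⁻⁶ T.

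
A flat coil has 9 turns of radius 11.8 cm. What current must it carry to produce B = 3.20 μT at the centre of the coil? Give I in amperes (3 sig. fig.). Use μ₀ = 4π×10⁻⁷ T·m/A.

For an N-turn coil, B = Nμ₀I/(2R) with R = 0.118 m, so I = 2RB/(Nμ₀) = 2 × 0.118 × 3.20×10⁻⁶ / (9 × 4π×10⁻⁷) = 6.68×10⁻² A.

I ≈ 0.0668 A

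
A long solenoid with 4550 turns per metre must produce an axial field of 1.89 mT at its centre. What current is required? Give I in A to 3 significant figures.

Inside a long solenoid B = μ₀nI with n = 4550 m⁻¹, so I = B/(μ₀n).
I = 1.89×10⁻³ / (4π×10⁻⁷ × 4550) = 0.331 A.

I ≈ 0.331 A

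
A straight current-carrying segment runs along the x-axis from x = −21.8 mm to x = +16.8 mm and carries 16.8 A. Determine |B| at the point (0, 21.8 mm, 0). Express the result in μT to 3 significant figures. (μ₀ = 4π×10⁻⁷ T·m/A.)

For a finite straight segment, B = (μ₀I/4πd)(sinθ₁ + sinθ₂), where θ₁, θ₂ are the angles from the perpendicular to each end.
The perpendicular distance is d = 0.0218 m; the end-offsets along the wire are a = 0.0218 m and b = 0.0168 m.
sinθ₁ = 0.0218/√(0.0218²+0.0218²) = 0.7071; sinθ₂ = 0.0168/√(0.0168²+0.0218²) = 0.6104.
B = (4π×10⁻⁷ × 16.8) / (4π × 0.0218) × (0.7071 + 0.6104) = 1.02×10⁻⁴ T.

B ≈ 102 μT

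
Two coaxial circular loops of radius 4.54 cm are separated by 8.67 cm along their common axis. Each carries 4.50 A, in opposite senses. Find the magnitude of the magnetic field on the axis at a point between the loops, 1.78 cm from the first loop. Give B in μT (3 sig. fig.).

B ≈ 39.9 μT

Each loop contributes B = μ₀IR²/[2(R²+z²)^(3/2)] on the axis, with z measured from that loop.
Loop 1 (z = 0.0178 m): B₁ = 5.03×10⁻⁵ T. Loop 2 (z = 0.0689 m): B₂ = 1.04×10⁻⁵ T.
The fields oppose: B = |B₁ − B₂| = 3.99×10⁻⁵ T.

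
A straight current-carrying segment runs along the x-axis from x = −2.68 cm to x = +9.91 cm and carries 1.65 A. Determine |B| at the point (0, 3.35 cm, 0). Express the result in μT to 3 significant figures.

B ≈ 7.74 μT

For a finite straight segment, B = (μ₀I/4πd)(sinθ₁ + sinθ₂), where θ₁, θ₂ are the angles from the perpendicular to each end.
The perpendicular distance is d = 0.0335 m; the end-offsets along the wire are a = 0.0268 m and b = 0.0991 m.
sinθ₁ = 0.0268/√(0.0268²+0.0335²) = 0.6247; sinθ₂ = 0.0991/√(0.0991²+0.0335²) = 0.9473.
B = (4π×10⁻⁷ × 1.65) / (4π × 0.0335) × (0.6247 + 0.9473) = 7.74×10⁻⁶ T.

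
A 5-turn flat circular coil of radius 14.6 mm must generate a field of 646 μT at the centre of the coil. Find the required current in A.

I ≈ 3.00 A

For an N-turn coil, B = Nμ₀I/(2R) with R = 0.0146 m, so I = 2RB/(Nμ₀) = 2 × 0.0146 × 6.46×10⁻⁴ / (5 × 4π×10⁻⁷) = 3.00 A.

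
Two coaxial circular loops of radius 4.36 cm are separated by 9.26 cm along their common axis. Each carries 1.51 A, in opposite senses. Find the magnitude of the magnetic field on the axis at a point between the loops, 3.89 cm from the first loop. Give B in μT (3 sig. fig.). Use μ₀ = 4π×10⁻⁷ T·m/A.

Each loop contributes B = μ₀IR²/[2(R²+z²)^(3/2)] on the axis, with z measured from that loop.
Loop 1 (z = 0.0389 m): B₁ = 9.04×10⁻⁶ T. Loop 2 (z = 0.0537 m): B₂ = 5.45×10⁻⁶ T.
The fields oppose: B = |B₁ − B₂| = 3.59×10⁻⁶ T.

B ≈ 3.59 μT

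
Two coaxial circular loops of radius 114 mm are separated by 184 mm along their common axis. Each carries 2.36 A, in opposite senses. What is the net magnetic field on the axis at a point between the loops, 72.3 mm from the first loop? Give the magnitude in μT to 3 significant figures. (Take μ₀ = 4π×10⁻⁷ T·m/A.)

B ≈ 3.09 μT

Each loop contributes B = μ₀IR²/[2(R²+z²)^(3/2)] on the axis, with z measured from that loop.
Loop 1 (z = 0.0723 m): B₁ = 7.83×10⁻⁶ T. Loop 2 (z = 0.1117 m): B₂ = 4.74×10⁻⁶ T.
The fields oppose: B = |B₁ − B₂| = 3.09×10⁻⁶ T.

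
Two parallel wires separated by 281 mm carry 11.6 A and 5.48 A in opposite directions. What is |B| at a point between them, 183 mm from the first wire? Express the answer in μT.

B ≈ 23.9 μT

Each long wire gives B = μ₀I/(2πd). Distances are d₁ = 0.183 m and d₂ = 0.098 m.
B₁ = 1.27×10⁻⁵ T, B₂ = 1.12×10⁻⁵ T.
Between antiparallel currents both contributions point the same way, so they add. B = B₁ + B₂ = 1.27×10⁻⁵ + 1.12×10⁻⁵ = 2.39×10⁻⁵ T.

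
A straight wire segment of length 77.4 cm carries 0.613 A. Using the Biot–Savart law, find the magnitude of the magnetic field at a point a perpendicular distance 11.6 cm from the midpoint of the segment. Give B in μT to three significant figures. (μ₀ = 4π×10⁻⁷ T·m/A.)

For a finite straight segment, B = (μ₀I/4πd)(sinθ₁ + sinθ₂), where θ₁, θ₂ are the angles from the perpendicular to each end.
The perpendicular from the point meets the wire at its midpoint, so each end is L/2 = 0.387 m away along the wire.
sinθ₁ = 0.387/√(0.387²+0.116²) = 0.9579; sinθ₂ = 0.387/√(0.387²+0.116²) = 0.9579.
B = (4π×10⁻⁷ × 0.613) / (4π × 0.116) × (0.9579 + 0.9579) = 1.01×10⁻⁶ T.

B ≈ 1.01 μT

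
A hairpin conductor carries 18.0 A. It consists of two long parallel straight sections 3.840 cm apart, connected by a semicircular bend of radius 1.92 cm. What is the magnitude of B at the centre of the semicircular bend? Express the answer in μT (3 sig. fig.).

B ≈ 482 μT

The semicircular arc contributes B_arc = μ₀I·π/(4πR) = μ₀I/(4R) = 2.95×10⁻⁴ T.
Each semi-infinite lead is at perpendicular distance R = 0.0192 m from the centre, with the perpendicular foot at its near end, so it contributes μ₀I/(4πR); both point the same way, together 1.88×10⁻⁴ T.
Arc and leads all point the same direction: B = 2.95×10⁻⁴ + 1.88×10⁻⁴ = 4.82×10⁻⁴ T.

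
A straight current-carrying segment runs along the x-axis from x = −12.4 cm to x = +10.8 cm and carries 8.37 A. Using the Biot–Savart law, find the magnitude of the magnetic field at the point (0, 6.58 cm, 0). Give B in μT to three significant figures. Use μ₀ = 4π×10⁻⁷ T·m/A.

For a finite straight segment, B = (μ₀I/4πd)(sinθ₁ + sinθ₂), where θ₁, θ₂ are the angles from the perpendicular to each end.
The perpendicular distance is d = 0.0658 m; the end-offsets along the wire are a = 0.124 m and b = 0.108 m.
sinθ₁ = 0.124/√(0.124²+0.0658²) = 0.8833; sinθ₂ = 0.108/√(0.108²+0.0658²) = 0.8540.
B = (4π×10⁻⁷ × 8.37) / (4π × 0.0658) × (0.8833 + 0.8540) = 2.21×10⁻⁵ T.

B ≈ 22.1 μT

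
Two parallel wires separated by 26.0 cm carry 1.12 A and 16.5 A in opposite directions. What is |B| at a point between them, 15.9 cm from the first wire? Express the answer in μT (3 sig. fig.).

Each long wire gives B = μ₀I/(2πd). Distances are d₁ = 0.159 m and d₂ = 0.101 m.
B₁ = 1.41×10⁻⁶ T, B₂ = 3.27×10⁻⁵ T.
Between antiparallel currents both contributions point the same way, so they add. B = B₁ + B₂ = 1.41×10⁻⁶ + 3.27×10⁻⁵ = 3.41×10⁻⁵ T.

B ≈ 34.1 μT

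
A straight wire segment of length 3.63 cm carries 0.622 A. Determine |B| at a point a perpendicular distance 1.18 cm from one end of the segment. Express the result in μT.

B ≈ 5.01 μT

For a finite straight segment, B = (μ₀I/4πd)(sinθ₁ + sinθ₂), where θ₁, θ₂ are the angles from the perpendicular to each end.
The perpendicular foot is at one end, so the two end-offsets along the wire are 0 and L = 0.0363 m.
sinθ₁ = 0/√(0²+0.0118²) = 0.0000; sinθ₂ = 0.0363/√(0.0363²+0.0118²) = 0.9510.
B = (4π×10⁻⁷ × 0.622) / (4π × 0.0118) × (0.0000 + 0.9510) = 5.01×10⁻⁶ T.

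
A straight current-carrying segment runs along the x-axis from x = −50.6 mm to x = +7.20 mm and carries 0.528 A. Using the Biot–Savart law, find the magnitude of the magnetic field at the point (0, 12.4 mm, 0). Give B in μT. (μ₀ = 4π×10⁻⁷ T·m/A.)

For a finite straight segment, B = (μ₀I/4πd)(sinθ₁ + sinθ₂), where θ₁, θ₂ are the angles from the perpendicular to each end.
The perpendicular distance is d = 0.0124 m; the end-offsets along the wire are a = 0.0506 m and b = 0.0072 m.
sinθ₁ = 0.0506/√(0.0506²+0.0124²) = 0.9713; sinθ₂ = 0.0072/√(0.0072²+0.0124²) = 0.5021.
B = (4π×10⁻⁷ × 0.528) / (4π × 0.0124) × (0.9713 + 0.5021) = 6.27×10⁻⁶ T.

B ≈ 6.27 μT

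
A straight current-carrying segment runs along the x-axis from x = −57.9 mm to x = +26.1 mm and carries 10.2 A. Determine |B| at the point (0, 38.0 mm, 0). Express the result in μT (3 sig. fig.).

For a finite straight segment, B = (μ₀I/4πd)(sinθ₁ + sinθ₂), where θ₁, θ₂ are the angles from the perpendicular to each end.
The perpendicular distance is d = 0.038 m; the end-offsets along the wire are a = 0.0579 m and b = 0.0261 m.
sinθ₁ = 0.0579/√(0.0579²+0.038²) = 0.8360; sinθ₂ = 0.0261/√(0.0261²+0.038²) = 0.5662.
B = (4π×10⁻⁷ × 10.2) / (4π × 0.038) × (0.8360 + 0.5662) = 3.76×10⁻⁵ T.

B ≈ 37.6 μT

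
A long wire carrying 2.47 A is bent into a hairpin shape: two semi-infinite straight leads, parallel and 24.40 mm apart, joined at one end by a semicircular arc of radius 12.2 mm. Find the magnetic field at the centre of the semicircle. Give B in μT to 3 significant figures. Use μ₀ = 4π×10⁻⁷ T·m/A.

B ≈ 104 μT

The semicircular arc contributes B_arc = μ₀I·π/(4πR) = μ₀I/(4R) = 6.36×10⁻⁵ T.
Each semi-infinite lead is at perpendicular distance R = 0.0122 m from the centre, with the perpendicular foot at its near end, so it contributes μ₀I/(4πR); both point the same way, together 4.05×10⁻⁵ T.
Arc and leads all point the same direction: B = 6.36×10⁻⁵ + 4.05×10⁻⁵ = 1.04×10⁻⁴ T.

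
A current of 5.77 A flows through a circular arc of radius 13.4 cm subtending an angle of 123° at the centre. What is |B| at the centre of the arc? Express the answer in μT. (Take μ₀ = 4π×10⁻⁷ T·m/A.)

The Biot–Savart field of a circular arc at its centre is B = μ₀Iφ/(4πR), with φ = 2.147 rad.
B = (4π×10⁻⁷ × 5.77 × 2.147) / (4π × 0.134) = 9.24×10⁻⁶ T.

B ≈ 9.24 μT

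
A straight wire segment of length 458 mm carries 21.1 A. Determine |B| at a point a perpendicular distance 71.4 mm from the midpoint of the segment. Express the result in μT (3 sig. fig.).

B ≈ 56.4 μT

For a finite straight segment, B = (μ₀I/4πd)(sinθ₁ + sinθ₂), where θ₁, θ₂ are the angles from the perpendicular to each end.
The perpendicular from the point meets the wire at its midpoint, so each end is L/2 = 0.229 m away along the wire.
sinθ₁ = 0.229/√(0.229²+0.0714²) = 0.9547; sinθ₂ = 0.229/√(0.229²+0.0714²) = 0.9547.
B = (4π×10⁻⁷ × 21.1) / (4π × 0.0714) × (0.9547 + 0.9547) = 5.64×10⁻⁵ T.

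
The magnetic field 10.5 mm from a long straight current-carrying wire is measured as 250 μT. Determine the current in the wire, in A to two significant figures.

For a long straight wire B = μ₀I/(2πd), so I = 2πdB/μ₀.
I = 2π × 0.0105 × 2.50×10⁻⁴ / (4π×10⁻⁷) = 13.1 A.

I ≈ 13 A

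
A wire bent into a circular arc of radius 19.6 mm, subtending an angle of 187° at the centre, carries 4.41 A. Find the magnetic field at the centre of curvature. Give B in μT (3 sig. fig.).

B ≈ 73.4 μT

The Biot–Savart field of a circular arc at its centre is B = μ₀Iφ/(4πR), with φ = 3.264 rad.
B = (4π×10⁻⁷ × 4.41 × 3.264) / (4π × 0.0196) = 7.34×10⁻⁵ T.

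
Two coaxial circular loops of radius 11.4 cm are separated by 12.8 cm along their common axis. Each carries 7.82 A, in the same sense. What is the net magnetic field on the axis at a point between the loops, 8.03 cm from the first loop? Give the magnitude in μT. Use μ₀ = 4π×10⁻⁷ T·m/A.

B ≈ 57.4 μT

Each loop contributes B = μ₀IR²/[2(R²+z²)^(3/2)] on the axis, with z measured from that loop.
Loop 1 (z = 0.0803 m): B₁ = 2.36×10⁻⁵ T. Loop 2 (z = 0.0477 m): B₂ = 3.38×10⁻⁵ T.
The fields add: B = B₁ + B₂ = 5.74×10⁻⁵ T.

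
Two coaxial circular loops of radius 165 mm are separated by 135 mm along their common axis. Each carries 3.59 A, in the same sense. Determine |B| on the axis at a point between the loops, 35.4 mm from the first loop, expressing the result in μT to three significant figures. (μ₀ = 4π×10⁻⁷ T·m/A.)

B ≈ 21.4 μT

Each loop contributes B = μ₀IR²/[2(R²+z²)^(3/2)] on the axis, with z measured from that loop.
Loop 1 (z = 0.0354 m): B₁ = 1.28×10⁻⁵ T. Loop 2 (z = 0.0996 m): B₂ = 8.58×10⁻⁶ T.
The fields add: B = B₁ + B₂ = 2.14×10⁻⁵ T.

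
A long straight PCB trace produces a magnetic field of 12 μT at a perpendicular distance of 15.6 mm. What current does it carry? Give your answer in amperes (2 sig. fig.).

For a long straight wire B = μ₀I/(2πd), so I = 2πdB/μ₀.
I = 2π × 0.0156 × 1.20×10⁻⁵ / (4π×10⁻⁷) = 0.936 A.

I ≈ 0.94 A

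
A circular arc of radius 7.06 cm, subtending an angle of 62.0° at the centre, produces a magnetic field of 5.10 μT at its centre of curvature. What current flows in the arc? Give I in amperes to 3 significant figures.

I ≈ 3.33 A

For a circular arc, B = μ₀Iφ/(4πR) with φ in radians; here φ = 1.082 rad.
So I = 4πRB/(μ₀φ) = 4π × 0.0706 × 5.10×10⁻⁶ / (4π×10⁻⁷ × 1.082) = 3.33 A.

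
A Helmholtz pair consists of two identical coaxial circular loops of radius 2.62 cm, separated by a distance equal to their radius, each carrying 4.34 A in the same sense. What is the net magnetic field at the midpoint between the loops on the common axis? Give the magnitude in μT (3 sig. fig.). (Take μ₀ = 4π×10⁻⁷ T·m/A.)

B ≈ 149 μT

Each loop contributes B = μ₀IR²/[2(R²+z²)^(3/2)] on the axis, with z measured from that loop.
Loop 1 (z = 0.0131 m): B₁ = 7.45×10⁻⁵ T. Loop 2 (z = 0.0131 m): B₂ = 7.45×10⁻⁵ T.
The fields add: B = B₁ + B₂ = 1.49×10⁻⁴ T.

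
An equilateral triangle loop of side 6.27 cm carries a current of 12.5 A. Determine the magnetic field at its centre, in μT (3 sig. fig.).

Each side is a finite straight segment at perpendicular distance d = a/(2 tan(π/3)) = 0.0181 m from the centre, with end-angles ±π/3.
One side contributes B₁ = (μ₀I/4πd)·2 sin(π/3) = 1.20×10⁻⁴ T.
All 3 sides add in the same direction: B = 3 × 1.20×10⁻⁴ = 3.59×10⁻⁴ T.

B ≈ 359 μT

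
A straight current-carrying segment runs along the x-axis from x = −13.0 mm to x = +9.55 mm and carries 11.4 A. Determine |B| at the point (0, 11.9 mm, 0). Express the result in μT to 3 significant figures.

For a finite straight segment, B = (μ₀I/4πd)(sinθ₁ + sinθ₂), where θ₁, θ₂ are the angles from the perpendicular to each end.
The perpendicular distance is d = 0.0119 m; the end-offsets along the wire are a = 0.013 m and b = 0.00955 m.
sinθ₁ = 0.013/√(0.013²+0.0119²) = 0.7376; sinθ₂ = 0.00955/√(0.00955²+0.0119²) = 0.6259.
B = (4π×10⁻⁷ × 11.4) / (4π × 0.0119) × (0.7376 + 0.6259) = 1.31×10⁻⁴ T.

B ≈ 131 μT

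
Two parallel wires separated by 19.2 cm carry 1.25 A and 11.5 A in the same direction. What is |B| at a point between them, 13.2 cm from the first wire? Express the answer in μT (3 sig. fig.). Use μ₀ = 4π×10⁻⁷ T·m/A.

B ≈ 36.4 μT

Each long wire gives B = μ₀I/(2πd). Distances are d₁ = 0.132 m and d₂ = 0.06 m.
B₁ = 1.89×10⁻⁶ T, B₂ = 3.83×10⁻⁵ T.
Between parallel currents the two contributions point in opposite directions, so they subtract. B = |B₁ − B₂| = |1.89×10⁻⁶ − 3.83×10⁻⁵| = 3.64×10⁻⁵ T.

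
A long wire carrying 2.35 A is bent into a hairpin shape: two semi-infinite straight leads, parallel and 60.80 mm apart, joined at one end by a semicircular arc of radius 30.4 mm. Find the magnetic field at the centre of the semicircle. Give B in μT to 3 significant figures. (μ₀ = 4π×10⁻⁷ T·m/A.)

The semicircular arc contributes B_arc = μ₀I·π/(4πR) = μ₀I/(4R) = 2.43×10⁻⁵ T.
Each semi-infinite lead is at perpendicular distance R = 0.0304 m from the centre, with the perpendicular foot at its near end, so it contributes μ₀I/(4πR); both point the same way, together 1.55×10⁻⁵ T.
Arc and leads all point the same direction: B = 2.43×10⁻⁵ + 1.55×10⁻⁵ = 3.97×10⁻⁵ T.

B ≈ 39.7 μT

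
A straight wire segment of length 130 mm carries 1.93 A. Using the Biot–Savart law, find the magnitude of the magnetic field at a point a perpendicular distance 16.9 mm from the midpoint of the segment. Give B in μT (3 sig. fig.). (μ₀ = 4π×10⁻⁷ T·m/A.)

For a finite straight segment, B = (μ₀I/4πd)(sinθ₁ + sinθ₂), where θ₁, θ₂ are the angles from the perpendicular to each end.
The perpendicular from the point meets the wire at its midpoint, so each end is L/2 = 0.065 m away along the wire.
sinθ₁ = 0.065/√(0.065²+0.0169²) = 0.9678; sinθ₂ = 0.065/√(0.065²+0.0169²) = 0.9678.
B = (4π×10⁻⁷ × 1.93) / (4π × 0.0169) × (0.9678 + 0.9678) = 2.21×10⁻⁵ T.

B ≈ 22.1 μT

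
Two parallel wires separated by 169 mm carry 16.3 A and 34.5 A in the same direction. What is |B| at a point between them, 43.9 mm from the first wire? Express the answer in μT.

B ≈ 19.1 μT

Each long wire gives B = μ₀I/(2πd). Distances are d₁ = 0.0439 m and d₂ = 0.1251 m.
B₁ = 7.43×10⁻⁵ T, B₂ = 5.52×10⁻⁵ T.
Between parallel currents the two contributions point in opposite directions, so they subtract. B = |B₁ − B₂| = |7.43×10⁻⁵ − 5.52×10⁻⁵| = 1.91×10⁻⁵ T.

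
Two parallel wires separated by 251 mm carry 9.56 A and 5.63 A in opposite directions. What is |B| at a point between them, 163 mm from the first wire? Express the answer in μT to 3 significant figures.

Each long wire gives B = μ₀I/(2πd). Distances are d₁ = 0.163 m and d₂ = 0.088 m.
B₁ = 1.17×10⁻⁵ T, B₂ = 1.28×10⁻⁵ T.
Between antiparallel currents both contributions point the same way, so they add. B = B₁ + B₂ = 1.17×10⁻⁵ + 1.28×10⁻⁵ = 2.45×10⁻⁵ T.

B ≈ 24.5 μT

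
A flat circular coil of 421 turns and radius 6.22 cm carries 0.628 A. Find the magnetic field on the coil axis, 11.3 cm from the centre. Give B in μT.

B ≈ 299 μT

For an N-turn flat coil, B = Nμ₀IR²/[2(R²+z²)^(3/2)] with R = 0.0622 m, z = 0.113 m.
B = 421 × 7.11×10⁻⁷ T = 2.99×10⁻⁴ T.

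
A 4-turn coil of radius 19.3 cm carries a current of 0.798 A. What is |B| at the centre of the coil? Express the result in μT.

For an N-turn flat coil, B = Nμ₀I/(2R) with R = 0.193 m.
B = 4 × 2.60×10⁻⁶ T = 1.04×10⁻⁵ T.

B ≈ 10.4 μT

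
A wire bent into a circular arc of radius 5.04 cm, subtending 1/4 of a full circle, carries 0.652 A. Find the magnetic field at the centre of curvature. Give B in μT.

B ≈ 2.03 μT

The Biot–Savart field of a circular arc at its centre is B = μ₀Iφ/(4πR), with φ = 1.571 rad.
B = (4π×10⁻⁷ × 0.652 × 1.571) / (4π × 0.0504) = 2.03×10⁻⁶ T.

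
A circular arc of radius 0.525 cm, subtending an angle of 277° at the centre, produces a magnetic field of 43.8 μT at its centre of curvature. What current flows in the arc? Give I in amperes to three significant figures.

I ≈ 0.476 A

For a circular arc, B = μ₀Iφ/(4πR) with φ in radians; here φ = 4.835 rad.
So I = 4πRB/(μ₀φ) = 4π × 0.00525 × 4.38×10⁻⁵ / (4π×10⁻⁷ × 4.835) = 0.476 A.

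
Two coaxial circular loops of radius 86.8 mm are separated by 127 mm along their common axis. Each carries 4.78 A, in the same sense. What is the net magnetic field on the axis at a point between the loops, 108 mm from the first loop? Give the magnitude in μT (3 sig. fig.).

B ≈ 40.8 μT

Each loop contributes B = μ₀IR²/[2(R²+z²)^(3/2)] on the axis, with z measured from that loop.
Loop 1 (z = 0.108 m): B₁ = 8.51×10⁻⁶ T. Loop 2 (z = 0.019 m): B₂ = 3.23×10⁻⁵ T.
The fields add: B = B₁ + B₂ = 4.08×10⁻⁵ T.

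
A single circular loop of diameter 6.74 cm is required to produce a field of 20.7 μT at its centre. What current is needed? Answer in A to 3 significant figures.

At the centre of a circular loop B = μ₀I/(2R), so I = 2RB/μ₀.
With R = 0.0337 m, I = 2 × 0.0337 × 2.07×10⁻⁵ / (4π×10⁻⁷) = 1.11 A.

I ≈ 1.11 A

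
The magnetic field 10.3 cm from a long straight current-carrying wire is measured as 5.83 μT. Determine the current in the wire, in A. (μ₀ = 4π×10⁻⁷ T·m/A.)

For a long straight wire B = μ₀I/(2πd), so I = 2πdB/μ₀.
I = 2π × 0.103 × 5.83×10⁻⁶ / (4π×10⁻⁷) = 3.00 A.

I ≈ 3.00 A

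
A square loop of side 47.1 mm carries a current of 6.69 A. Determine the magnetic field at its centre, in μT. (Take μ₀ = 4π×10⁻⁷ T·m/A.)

B ≈ 161 μT

Each side is a finite straight segment at perpendicular distance d = a/(2 tan(π/4)) = 0.02355 m from the centre, with end-angles ±π/4.
One side contributes B₁ = (μ₀I/4πd)·2 sin(π/4) = 4.02×10⁻⁵ T.
All 4 sides add in the same direction: B = 4 × 4.02×10⁻⁵ = 1.61×10⁻⁴ T.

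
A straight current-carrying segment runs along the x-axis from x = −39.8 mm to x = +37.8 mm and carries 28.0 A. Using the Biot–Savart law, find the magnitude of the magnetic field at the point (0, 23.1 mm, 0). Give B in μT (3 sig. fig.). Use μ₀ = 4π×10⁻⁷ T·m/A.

B ≈ 208 μT

For a finite straight segment, B = (μ₀I/4πd)(sinθ₁ + sinθ₂), where θ₁, θ₂ are the angles from the perpendicular to each end.
The perpendicular distance is d = 0.0231 m; the end-offsets along the wire are a = 0.0398 m and b = 0.0378 m.
sinθ₁ = 0.0398/√(0.0398²+0.0231²) = 0.8649; sinθ₂ = 0.0378/√(0.0378²+0.0231²) = 0.8533.
B = (4π×10⁻⁷ × 28.0) / (4π × 0.0231) × (0.8649 + 0.8533) = 2.08×10⁻⁴ T.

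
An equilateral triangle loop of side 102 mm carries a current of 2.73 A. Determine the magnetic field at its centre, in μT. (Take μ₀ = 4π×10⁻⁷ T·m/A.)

Each side is a finite straight segment at perpendicular distance d = a/(2 tan(π/3)) = 0.02944 m from the centre, with end-angles ±π/3.
One side contributes B₁ = (μ₀I/4πd)·2 sin(π/3) = 1.61×10⁻⁵ T.
All 3 sides add in the same direction: B = 3 × 1.61×10⁻⁵ = 4.82×10⁻⁵ T.

B ≈ 48.2 μT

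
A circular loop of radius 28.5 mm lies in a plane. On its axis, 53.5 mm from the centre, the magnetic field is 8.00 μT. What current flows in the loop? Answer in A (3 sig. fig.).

I ≈ 3.49 A

On the axis of a loop, B = μ₀IR²/[2(R²+z²)^(3/2)], so I = 2B(R²+z²)^(3/2)/(μ₀R²).
R² + z² = 0.0008123 + 0.002862 = 0.003674 m²; raised to 3/2 gives 2.23×10⁻⁴ m³.
I = 2 × 8.00×10⁻⁶ × 2.23×10⁻⁴ / (1.26×10⁻⁶ × 0.0008123) = 3.49 A.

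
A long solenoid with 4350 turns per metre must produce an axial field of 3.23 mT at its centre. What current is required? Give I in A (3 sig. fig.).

I ≈ 0.591 A

Inside a long solenoid B = μ₀nI with n = 4350 m⁻¹, so I = B/(μ₀n).
I = 3.23×10⁻³ / (4π×10⁻⁷ × 4350) = 0.591 A.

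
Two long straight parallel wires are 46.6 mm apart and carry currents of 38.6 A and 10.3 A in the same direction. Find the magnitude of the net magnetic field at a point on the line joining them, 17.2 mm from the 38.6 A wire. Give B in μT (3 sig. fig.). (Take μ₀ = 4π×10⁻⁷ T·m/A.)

B ≈ 379 μT

Each long wire gives B = μ₀I/(2πd). Distances are d₁ = 0.0172 m and d₂ = 0.0294 m.
B₁ = 4.49×10⁻⁴ T, B₂ = 7.01×10⁻⁵ T.
Between parallel currents the two contributions point in opposite directions, so they subtract. B = |B₁ − B₂| = |4.49×10⁻⁴ − 7.01×10⁻⁵| = 3.79×10⁻⁴ T.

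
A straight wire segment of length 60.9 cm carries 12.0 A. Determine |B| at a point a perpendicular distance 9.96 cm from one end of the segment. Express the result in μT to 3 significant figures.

For a finite straight segment, B = (μ₀I/4πd)(sinθ₁ + sinθ₂), where θ₁, θ₂ are the angles from the perpendicular to each end.
The perpendicular foot is at one end, so the two end-offsets along the wire are 0 and L = 0.609 m.
sinθ₁ = 0/√(0²+0.0996²) = 0.0000; sinθ₂ = 0.609/√(0.609²+0.0996²) = 0.9869.
B = (4π×10⁻⁷ × 12.0) / (4π × 0.0996) × (0.0000 + 0.9869) = 1.19×10⁻⁵ T.

B ≈ 11.9 μT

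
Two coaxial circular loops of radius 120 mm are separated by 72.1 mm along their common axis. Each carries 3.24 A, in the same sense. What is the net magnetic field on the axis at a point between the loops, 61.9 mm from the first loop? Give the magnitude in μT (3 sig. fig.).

B ≈ 28.7 μT

Each loop contributes B = μ₀IR²/[2(R²+z²)^(3/2)] on the axis, with z measured from that loop.
Loop 1 (z = 0.0619 m): B₁ = 1.19×10⁻⁵ T. Loop 2 (z = 0.0102 m): B₂ = 1.68×10⁻⁵ T.
The fields add: B = B₁ + B₂ = 2.87×10⁻⁵ T.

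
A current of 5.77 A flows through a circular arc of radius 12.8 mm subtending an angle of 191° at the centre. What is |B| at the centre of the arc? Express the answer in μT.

The Biot–Savart field of a circular arc at its centre is B = μ₀Iφ/(4πR), with φ = 3.334 rad.
B = (4π×10⁻⁷ × 5.77 × 3.334) / (4π × 0.0128) = 1.50×10⁻⁴ T.

B ≈ 150 μT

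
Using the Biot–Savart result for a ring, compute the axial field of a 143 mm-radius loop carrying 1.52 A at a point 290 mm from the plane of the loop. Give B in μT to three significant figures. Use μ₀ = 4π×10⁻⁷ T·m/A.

B ≈ 0.578 μT

On the axis of a circular loop, B = μ₀IR² / [2(R²+z²)^(3/2)].
R² + z² = (0.143)² + (0.29)² = 0.1045 m², and (R²+z²)^(3/2) = 3.38×10⁻² m³.
B = (4π×10⁻⁷ × 1.52 × 0.02045) / (2 × 3.38×10⁻²) = 5.78×10⁻⁷ T.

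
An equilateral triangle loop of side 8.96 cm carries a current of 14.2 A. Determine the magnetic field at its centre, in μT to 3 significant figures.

B ≈ 285 μT

Each side is a finite straight segment at perpendicular distance d = a/(2 tan(π/3)) = 0.02587 m from the centre, with end-angles ±π/3.
One side contributes B₁ = (μ₀I/4πd)·2 sin(π/3) = 9.51×10⁻⁵ T.
All 3 sides add in the same direction: B = 3 × 9.51×10⁻⁵ = 2.85×10⁻⁴ T.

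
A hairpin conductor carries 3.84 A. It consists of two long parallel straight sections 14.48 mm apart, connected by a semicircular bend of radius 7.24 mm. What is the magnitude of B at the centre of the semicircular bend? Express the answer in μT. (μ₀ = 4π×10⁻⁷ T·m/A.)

The semicircular arc contributes B_arc = μ₀I·π/(4πR) = μ₀I/(4R) = 1.67×10⁻⁴ T.
Each semi-infinite lead is at perpendicular distance R = 0.00724 m from the centre, with the perpendicular foot at its near end, so it contributes μ₀I/(4πR); both point the same way, together 1.06×10⁻⁴ T.
Arc and leads all point the same direction: B = 1.67×10⁻⁴ + 1.06×10⁻⁴ = 2.73×10⁻⁴ T.

B ≈ 273 μT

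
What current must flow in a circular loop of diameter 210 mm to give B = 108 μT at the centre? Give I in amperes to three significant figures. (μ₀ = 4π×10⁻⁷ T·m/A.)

At the centre of a circular loop B = μ₀I/(2R), so I = 2RB/μ₀.
With R = 0.105 m, I = 2 × 0.105 × 1.08×10⁻⁴ / (4π×10⁻⁷) = 18.0 A.

I ≈ 18.0 A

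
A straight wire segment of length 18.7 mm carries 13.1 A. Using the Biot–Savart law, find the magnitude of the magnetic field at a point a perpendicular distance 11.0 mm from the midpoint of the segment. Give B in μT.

B ≈ 154 μT

For a finite straight segment, B = (μ₀I/4πd)(sinθ₁ + sinθ₂), where θ₁, θ₂ are the angles from the perpendicular to each end.
The perpendicular from the point meets the wire at its midpoint, so each end is L/2 = 0.00935 m away along the wire.
sinθ₁ = 0.00935/√(0.00935²+0.011²) = 0.6476; sinθ₂ = 0.00935/√(0.00935²+0.011²) = 0.6476.
B = (4π×10⁻⁷ × 13.1) / (4π × 0.011) × (0.6476 + 0.6476) = 1.54×10⁻⁴ T.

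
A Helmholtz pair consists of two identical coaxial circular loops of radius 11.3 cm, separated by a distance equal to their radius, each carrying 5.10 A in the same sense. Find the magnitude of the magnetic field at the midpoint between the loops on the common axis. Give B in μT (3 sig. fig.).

B ≈ 40.6 μT

Each loop contributes B = μ₀IR²/[2(R²+z²)^(3/2)] on the axis, with z measured from that loop.
Loop 1 (z = 0.0565 m): B₁ = 2.03×10⁻⁵ T. Loop 2 (z = 0.0565 m): B₂ = 2.03×10⁻⁵ T.
The fields add: B = B₁ + B₂ = 4.06×10⁻⁵ T.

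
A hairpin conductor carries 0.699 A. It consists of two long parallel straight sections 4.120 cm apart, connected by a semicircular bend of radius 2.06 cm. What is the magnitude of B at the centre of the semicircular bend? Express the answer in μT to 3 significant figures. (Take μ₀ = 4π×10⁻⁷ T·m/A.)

B ≈ 17.4 μT

The semicircular arc contributes B_arc = μ₀I·π/(4πR) = μ₀I/(4R) = 1.07×10⁻⁵ T.
Each semi-infinite lead is at perpendicular distance R = 0.0206 m from the centre, with the perpendicular foot at its near end, so it contributes μ₀I/(4πR); both point the same way, together 6.79×10⁻⁶ T.
Arc and leads all point the same direction: B = 1.07×10⁻⁵ + 6.79×10⁻⁶ = 1.74×10⁻⁵ T.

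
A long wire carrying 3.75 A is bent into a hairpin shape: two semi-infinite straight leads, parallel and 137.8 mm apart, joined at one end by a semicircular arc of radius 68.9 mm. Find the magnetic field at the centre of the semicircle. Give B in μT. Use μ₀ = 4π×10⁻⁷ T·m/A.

B ≈ 28.0 μT

The semicircular arc contributes B_arc = μ₀I·π/(4πR) = μ₀I/(4R) = 1.71×10⁻⁵ T.
Each semi-infinite lead is at perpendicular distance R = 0.0689 m from the centre, with the perpendicular foot at its near end, so it contributes μ₀I/(4πR); both point the same way, together 1.09×10⁻⁵ T.
Arc and leads all point the same direction: B = 1.71×10⁻⁵ + 1.09×10⁻⁵ = 2.80×10⁻⁵ T.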